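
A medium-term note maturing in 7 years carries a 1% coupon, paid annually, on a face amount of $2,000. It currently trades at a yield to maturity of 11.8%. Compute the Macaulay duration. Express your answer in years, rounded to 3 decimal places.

6.686 years

Periodic yield y = 0.118. Discount each cash flow and weight by its year:
  t   CF        PV=CF/(1+0.118)^t    t·PV
  1        20.00        17.8891        17.8891
  2        20.00        16.0010        32.0019
  3        20.00        14.3121        42.9364
  4        20.00        12.8016        51.2062
  5        20.00        11.4504        57.2520
  6        20.00        10.2419        61.4512
  7     2,020.00       925.2493     6,476.7448
  Σ                  1,007.9453     6,739.4817
Price P = Σ PV = 1,007.9453.
Macaulay duration = Σ(t·PV) / P = 6,739.4817 / 1,007.9453 = 6.68636 years.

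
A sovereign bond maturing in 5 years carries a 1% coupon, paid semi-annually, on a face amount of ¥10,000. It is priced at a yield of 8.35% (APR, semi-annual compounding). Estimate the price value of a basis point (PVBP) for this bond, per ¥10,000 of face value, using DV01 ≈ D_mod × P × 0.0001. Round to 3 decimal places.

¥3.288

Periodic yield y = 0.04175.
  t   CF        PV=CF/(1+0.04175)^t    t·PV
  1        50.00        47.9962        47.9962
  2        50.00        46.0726        92.1453
  3        50.00        44.2262       132.6786
  4        50.00        42.4537       169.8150
  5        50.00        40.7523       203.7617
  6        50.00        39.1191       234.7147
  7        50.00        37.5513       262.8594
  8        50.00        36.0464       288.3712
  9        50.00        34.6018       311.4160
  10   10,050.00     6,676.2251    66,762.2509
  Σ                  7,045.0448    68,506.0087
P = 7,045.0448; D_Mac = 9.72400 half-year periods = 4.86200 yrs; D_mod = 4.66715 yrs.
DV01 ≈ 4.66715 × 7,045.0448 × 0.0001 = 3.288025.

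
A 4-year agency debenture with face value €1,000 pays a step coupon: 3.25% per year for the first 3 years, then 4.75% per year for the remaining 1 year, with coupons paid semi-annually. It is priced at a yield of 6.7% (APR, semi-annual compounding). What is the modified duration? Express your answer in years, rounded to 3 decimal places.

3.643 years

Periodic yield y = 0.0335. First find Macaulay duration:
  t   CF        PV=CF/(1+0.0335)^t    t·PV
  1        16.25        15.7233        15.7233
  2        16.25        15.2136        30.4272
  3        16.25        14.7205        44.1614
  4        16.25        14.2433        56.9733
  5        16.25        13.7816        68.9082
  6        16.25        13.3349        80.0095
  7        23.75        18.8578       132.0044
  8     1,023.75       786.5205     6,292.1643
  Σ                    892.3956     6,720.3716
P = 892.3956; Macaulay duration = 6,720.3716 / 892.3956 = 7.53071 half-year periods = 3.76535 years.
Modified duration = D_Mac / (1 + y) = 3.76535 / 1.0335 = 3.64330 years.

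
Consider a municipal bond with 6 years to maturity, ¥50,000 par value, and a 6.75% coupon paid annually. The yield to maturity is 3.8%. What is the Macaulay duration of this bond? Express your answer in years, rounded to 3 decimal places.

Periodic yield y = 0.038. Discount each cash flow and weight by its year:
  t   CF        PV=CF/(1+0.038)^t    t·PV
  1     3,375.00     3,251.4451     3,251.4451
  2     3,375.00     3,132.4134     6,264.8268
  3     3,375.00     3,017.7393     9,053.2179
  4     3,375.00     2,907.2633    11,629.0531
  5     3,375.00     2,800.8317    14,004.1584
  6    53,375.00    42,673.0581   256,038.3486
  Σ                 57,782.7508   300,241.0498
Price P = Σ PV = 57,782.7508.
Macaulay duration = Σ(t·PV) / P = 300,241.0498 / 57,782.7508 = 5.19603 years.

5.196 years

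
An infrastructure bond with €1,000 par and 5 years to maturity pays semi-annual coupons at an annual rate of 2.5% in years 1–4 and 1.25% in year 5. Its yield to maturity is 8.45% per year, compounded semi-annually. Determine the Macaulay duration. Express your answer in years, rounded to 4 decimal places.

4.6806 years

Periodic yield y = 0.04225. Discount each cash flow and weight by its period:
  t   CF        PV=CF/(1+0.04225)^t    t·PV
  1        12.50        11.9933        11.9933
  2        12.50        11.5071        23.0142
  3        12.50        11.0406        33.1219
  4        12.50        10.5931        42.3723
  5        12.50        10.1637        50.8183
  6        12.50         9.7517        58.5100
  7        12.50         9.3564        65.4945
  8        12.50         8.9771        71.8166
  9         6.25         4.3066        38.7593
  10    1,006.25       665.2530     6,652.5302
  Σ                    752.9425     7,048.4306
Price P = Σ PV = 752.9425.
Macaulay duration = Σ(t·PV) / P = 7,048.4306 / 752.9425 = 9.36118 half-year periods.
In years: 9.36118 / 2 = 4.68059 years.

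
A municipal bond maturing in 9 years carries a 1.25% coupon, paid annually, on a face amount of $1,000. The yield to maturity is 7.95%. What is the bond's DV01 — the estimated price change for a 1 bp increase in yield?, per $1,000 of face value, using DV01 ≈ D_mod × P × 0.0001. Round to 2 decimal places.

Periodic yield y = 0.0795.
  t   CF        PV=CF/(1+0.0795)^t    t·PV
  1        12.50        11.5794        11.5794
  2        12.50        10.7267        21.4533
  3        12.50         9.9367        29.8101
  4        12.50         9.2049        36.8196
  5        12.50         8.5270        42.6351
  6        12.50         7.8990        47.3942
  7        12.50         7.3173        51.2212
  8        12.50         6.7784        54.2274
  9     1,012.50       508.6174     4,577.5566
  Σ                    580.5869     4,872.6969
P = 580.5869; D_Mac = 8.39271 yrs; D_mod = 7.77463 yrs.
DV01 ≈ 7.77463 × 580.5869 × 0.0001 = 0.451385.

$0.45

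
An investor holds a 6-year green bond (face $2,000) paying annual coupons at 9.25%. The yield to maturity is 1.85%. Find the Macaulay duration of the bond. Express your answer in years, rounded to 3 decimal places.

5.061 years

Periodic yield y = 0.0185. Discount each cash flow and weight by its year:
  t   CF        PV=CF/(1+0.0185)^t    t·PV
  1       185.00       181.6397       181.6397
  2       185.00       178.3404       356.6807
  3       185.00       175.1010       525.3030
  4       185.00       171.9205       687.6819
  5       185.00       168.7977       843.9886
  6     2,185.00     1,957.4255    11,744.5530
  Σ                  2,833.2247    14,339.8469
Price P = Σ PV = 2,833.2247.
Macaulay duration = Σ(t·PV) / P = 14,339.8469 / 2,833.2247 = 5.06132 years.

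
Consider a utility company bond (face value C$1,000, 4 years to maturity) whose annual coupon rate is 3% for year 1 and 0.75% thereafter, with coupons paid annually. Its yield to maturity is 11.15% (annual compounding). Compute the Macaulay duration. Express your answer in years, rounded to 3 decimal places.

Periodic yield y = 0.1115. Discount each cash flow and weight by its year:
  t   CF        PV=CF/(1+0.1115)^t    t·PV
  1        30.00        26.9906        26.9906
  2         7.50         6.0707        12.1415
  3         7.50         5.4618        16.3853
  4     1,007.50       660.0961     2,640.3845
  Σ                    698.6192     2,695.9019
Price P = Σ PV = 698.6192.
Macaulay duration = Σ(t·PV) / P = 2,695.9019 / 698.6192 = 3.85890 years.

3.859 years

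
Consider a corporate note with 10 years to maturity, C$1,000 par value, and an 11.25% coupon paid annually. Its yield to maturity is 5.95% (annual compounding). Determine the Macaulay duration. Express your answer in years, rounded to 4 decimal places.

7.0321 years

Periodic yield y = 0.0595. Discount each cash flow and weight by its year:
  t   CF        PV=CF/(1+0.0595)^t    t·PV
  1       112.50       106.1822       106.1822
  2       112.50       100.2191       200.4382
  3       112.50        94.5910       283.7729
  4       112.50        89.2789       357.1155
  5       112.50        84.2651       421.3255
  6       112.50        79.5329       477.1973
  7       112.50        75.0664       525.4650
  8       112.50        70.8508       566.8065
  9       112.50        66.8719       601.8474
  10    1,112.50       624.1521     6,241.5206
  Σ                  1,391.0103     9,781.6711
Price P = Σ PV = 1,391.0103.
Macaulay duration = Σ(t·PV) / P = 9,781.6711 / 1,391.0103 = 7.03206 years.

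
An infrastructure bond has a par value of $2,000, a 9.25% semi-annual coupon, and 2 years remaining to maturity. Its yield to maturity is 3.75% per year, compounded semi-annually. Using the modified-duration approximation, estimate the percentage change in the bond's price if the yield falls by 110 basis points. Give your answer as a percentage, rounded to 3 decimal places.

+2.028%

Periodic yield y = 0.01875. Modified duration first:
  t   CF        PV=CF/(1+0.01875)^t    t·PV
  1        92.50        90.7975        90.7975
  2        92.50        89.1264       178.2529
  3        92.50        87.4861       262.4582
  4     2,092.50     1,942.6519     7,770.6075
  Σ                  2,210.0619     8,302.1160
P = 2,210.0619; D_Mac = 3.75651 half-year periods = 1.87825 yrs; D_mod = 1.87825/(1+0.01875) = 1.84369 yrs.
ΔP/P ≈ -D_mod · Δy = -1.84369 × (-0.011) = +0.020281 = +2.0281%.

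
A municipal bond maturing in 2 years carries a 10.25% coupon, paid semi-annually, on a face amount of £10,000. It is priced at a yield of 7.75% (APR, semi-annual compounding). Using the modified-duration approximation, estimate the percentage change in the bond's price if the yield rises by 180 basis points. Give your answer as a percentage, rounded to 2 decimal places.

-3.23%

Periodic yield y = 0.03875. Modified duration first:
  t   CF        PV=CF/(1+0.03875)^t    t·PV
  1       512.50       493.3815       493.3815
  2       512.50       474.9761       949.9523
  3       512.50       457.2574     1,371.7723
  4    10,512.50     9,029.4617    36,117.8469
  Σ                 10,455.0768    38,932.9529
P = 10,455.0768; D_Mac = 3.72383 half-year periods = 1.86192 yrs; D_mod = 1.86192/(1+0.03875) = 1.79246 yrs.
ΔP/P ≈ -D_mod · Δy = -1.79246 × (+0.018) = -0.032264 = -3.2264%.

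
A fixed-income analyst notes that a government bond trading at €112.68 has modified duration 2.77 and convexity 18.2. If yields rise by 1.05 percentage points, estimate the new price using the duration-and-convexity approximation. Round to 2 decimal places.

€109.52

Duration effect: -D_mod·Δy = -2.77 × (+0.0105) = -0.029085
Convexity effect: ½·C·(Δy)² = 0.5 × 18.2 × (0.0105)² = +0.001003275
ΔP/P ≈ -0.029085 + 0.001003275 = -0.028081725
New price ≈ 112.68 × (1 - 0.028081725) = 109.515751227.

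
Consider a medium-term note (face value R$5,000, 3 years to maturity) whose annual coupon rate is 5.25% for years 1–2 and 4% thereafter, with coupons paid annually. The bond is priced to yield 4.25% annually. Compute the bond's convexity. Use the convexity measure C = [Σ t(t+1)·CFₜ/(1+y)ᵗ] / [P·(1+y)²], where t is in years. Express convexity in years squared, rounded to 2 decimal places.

10.32

With y = 0.0425:
  t   CF        PV=CF/(1+0.0425)^t    t·PV        t(t+1)·PV
  1       262.50       251.7986       251.7986         503.5971
  2       262.50       241.5334       483.0668       1,449.2004
  3     5,200.00     4,589.6033    13,768.8100      55,075.2401
  Σ                  5,082.9353    14,503.6754      57,028.0375
P = 5,082.9353.
Convexity = Σ t(t+1)·PV / [P·(1+y)²] = 57,028.0375 / (5,082.9353 × 1.086806) = 10.32338.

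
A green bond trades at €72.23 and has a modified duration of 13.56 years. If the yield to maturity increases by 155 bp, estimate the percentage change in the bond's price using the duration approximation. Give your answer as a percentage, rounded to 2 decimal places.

Duration approximation: ΔP/P ≈ -D_mod · Δy = -13.56 × (+0.0155) = -0.210180.
As a percentage: -21.0180%.

-21.02%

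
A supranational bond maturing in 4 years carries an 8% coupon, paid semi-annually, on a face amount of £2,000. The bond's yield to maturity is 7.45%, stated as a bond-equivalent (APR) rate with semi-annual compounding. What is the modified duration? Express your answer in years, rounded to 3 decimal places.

3.381 years

Periodic yield y = 0.03725. First find Macaulay duration:
  t   CF        PV=CF/(1+0.03725)^t    t·PV
  1        80.00        77.1270        77.1270
  2        80.00        74.3572       148.7144
  3        80.00        71.6869       215.0606
  4        80.00        69.1124       276.4498
  5        80.00        66.6305       333.1523
  6        80.00        64.2376       385.4256
  7        80.00        61.9307       433.5148
  8     2,080.00     1,552.3720    12,418.9756
  Σ                  2,037.4542    14,288.4201
P = 2,037.4542; Macaulay duration = 14,288.4201 / 2,037.4542 = 7.01288 half-year periods = 3.50644 years.
Modified duration = D_Mac / (1 + y) = 3.50644 / 1.03725 = 3.38052 years.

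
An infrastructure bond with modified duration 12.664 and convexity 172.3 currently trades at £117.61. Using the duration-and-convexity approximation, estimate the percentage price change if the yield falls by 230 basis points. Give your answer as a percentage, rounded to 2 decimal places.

Duration effect: -D_mod·Δy = -12.664 × (-0.023) = +0.291272
Convexity effect: ½·C·(Δy)² = 0.5 × 172.3 × (-0.023)² = +0.04557335
ΔP/P ≈ +0.291272 + 0.04557335 = +0.33684535
= +33.684535%.

+33.68%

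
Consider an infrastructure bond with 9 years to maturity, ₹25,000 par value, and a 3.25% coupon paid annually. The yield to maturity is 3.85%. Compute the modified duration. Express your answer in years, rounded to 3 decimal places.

Periodic yield y = 0.0385. First find Macaulay duration:
  t   CF        PV=CF/(1+0.0385)^t    t·PV
  1       812.50       782.3784       782.3784
  2       812.50       753.3735     1,506.7471
  3       812.50       725.4440     2,176.3319
  4       812.50       698.5498     2,794.1992
  5       812.50       672.6527     3,363.2633
  6       812.50       647.7156     3,886.2937
  7       812.50       623.7030     4,365.9213
  8       812.50       600.5807     4,804.6455
  9    25,812.50    18,372.6398   165,353.7584
  Σ                 23,877.0376   189,033.5387
P = 23,877.0376; Macaulay duration = 189,033.5387 / 23,877.0376 = 7.91696 years.
Modified duration = D_Mac / (1 + y) = 7.91696 / 1.0385 = 7.62346 years.

7.623 years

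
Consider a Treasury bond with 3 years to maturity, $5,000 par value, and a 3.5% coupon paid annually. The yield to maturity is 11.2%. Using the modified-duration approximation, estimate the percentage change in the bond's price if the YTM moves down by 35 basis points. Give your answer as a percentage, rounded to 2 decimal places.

+0.91%

Periodic yield y = 0.112. Modified duration first:
  t   CF        PV=CF/(1+0.112)^t    t·PV
  1       175.00       157.3741       157.3741
  2       175.00       141.5235       283.0469
  3     5,175.00     3,763.5353    11,290.6059
  Σ                  4,062.4329    11,731.0269
P = 4,062.4329; D_Mac = 2.88769 yrs; D_mod = 2.88769/(1+0.112) = 2.59684 yrs.
ΔP/P ≈ -D_mod · Δy = -2.59684 × (-0.0035) = +0.009089 = +0.9089%.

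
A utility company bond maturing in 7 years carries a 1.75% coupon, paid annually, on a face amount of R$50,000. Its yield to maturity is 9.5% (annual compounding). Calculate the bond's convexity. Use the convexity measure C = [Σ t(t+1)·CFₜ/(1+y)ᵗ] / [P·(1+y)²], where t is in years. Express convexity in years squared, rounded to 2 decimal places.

42.58

With y = 0.095:
  t   CF        PV=CF/(1+0.095)^t    t·PV        t(t+1)·PV
  1       875.00       799.0868       799.0868       1,598.1735
  2       875.00       729.7596     1,459.5192       4,378.5576
  3       875.00       666.4471     1,999.3414       7,997.3654
  4       875.00       608.6275     2,434.5100      12,172.5501
  5       875.00       555.8242     2,779.1210      16,674.7262
  6       875.00       507.6020     3,045.6121      21,319.2847
  7    50,875.00    26,952.9055   188,670.3382   1,509,362.7059
  Σ                 30,820.2527   201,187.5287   1,573,503.3634
P = 30,820.2527.
Convexity = Σ t(t+1)·PV / [P·(1+y)²] = 1,573,503.3634 / (30,820.2527 × 1.199025) = 42.57976.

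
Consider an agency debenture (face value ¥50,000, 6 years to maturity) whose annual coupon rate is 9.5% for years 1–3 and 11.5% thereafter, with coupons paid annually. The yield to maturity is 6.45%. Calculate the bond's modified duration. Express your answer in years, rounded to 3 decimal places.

Periodic yield y = 0.0645. First find Macaulay duration:
  t   CF        PV=CF/(1+0.0645)^t    t·PV
  1     4,750.00     4,462.1888     4,462.1888
  2     4,750.00     4,191.8166     8,383.6333
  3     4,750.00     3,937.8268    11,813.4805
  4     5,750.00     4,478.0113    17,912.0451
  5     5,750.00     4,206.6804    21,033.4019
  6    55,750.00    38,315.1806   229,891.0837
  Σ                 59,591.7045   293,495.8332
P = 59,591.7045; Macaulay duration = 293,495.8332 / 59,591.7045 = 4.92511 years.
Modified duration = D_Mac / (1 + y) = 4.92511 / 1.0645 = 4.62669 years.

4.627 years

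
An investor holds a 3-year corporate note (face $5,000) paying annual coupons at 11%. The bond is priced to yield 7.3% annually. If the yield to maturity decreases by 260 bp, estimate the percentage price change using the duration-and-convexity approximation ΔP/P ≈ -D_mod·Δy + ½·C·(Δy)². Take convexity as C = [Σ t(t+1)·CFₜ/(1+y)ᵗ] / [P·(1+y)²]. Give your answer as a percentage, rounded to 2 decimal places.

+6.91%

With y = 0.073:
  t   CF        PV=CF/(1+0.073)^t    t·PV        t(t+1)·PV
  1       550.00       512.5815       512.5815       1,025.1631
  2       550.00       477.7088       955.4176       2,866.2528
  3     5,550.00     4,492.5593    13,477.6779      53,910.7115
  Σ                  5,482.8496    14,945.6770      57,802.1274
P = 5,482.8496; D_Mac = 2.72590 yrs; D_mod = 2.54044 yrs; C = 9.15668.
Duration effect: -2.54044 × (-0.026) = +0.066052
Convexity effect: 0.5 × 9.15668 × (-0.026)² = +0.0030950
ΔP/P ≈ +0.066052 + 0.0030950 = +0.069146 = +6.9146%.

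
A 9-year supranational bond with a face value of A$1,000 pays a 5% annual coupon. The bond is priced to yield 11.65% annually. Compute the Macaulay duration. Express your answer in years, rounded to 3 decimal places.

Periodic yield y = 0.1165. Discount each cash flow and weight by its year:
  t   CF        PV=CF/(1+0.1165)^t    t·PV
  1        50.00        44.7828        44.7828
  2        50.00        40.1100        80.2200
  3        50.00        35.9248       107.7743
  4        50.00        32.1762       128.7049
  5        50.00        28.8188       144.0942
  6        50.00        25.8118       154.8706
  7        50.00        23.1185       161.8292
  8        50.00        20.7062       165.6495
  9     1,050.00       389.4581     3,505.1230
  Σ                    640.9071     4,493.0484
Price P = Σ PV = 640.9071.
Macaulay duration = Σ(t·PV) / P = 4,493.0484 / 640.9071 = 7.01045 years.

7.010 years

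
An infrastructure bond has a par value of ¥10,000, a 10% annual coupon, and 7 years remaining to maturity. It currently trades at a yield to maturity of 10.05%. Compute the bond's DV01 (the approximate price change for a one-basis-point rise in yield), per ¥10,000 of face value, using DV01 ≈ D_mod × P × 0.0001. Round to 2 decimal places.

Periodic yield y = 0.1005.
  t   CF        PV=CF/(1+0.1005)^t    t·PV
  1     1,000.00       908.6779       908.6779
  2     1,000.00       825.6955     1,651.3910
  3     1,000.00       750.2912     2,250.8736
  4     1,000.00       681.7730     2,727.0921
  5     1,000.00       619.5121     3,097.5603
  6     1,000.00       562.9369     3,377.6214
  7    11,000.00     5,626.8114    39,387.6796
  Σ                  9,975.6979    53,400.8959
P = 9,975.6979; D_Mac = 5.35310 yrs; D_mod = 4.86424 yrs.
DV01 ≈ 4.86424 × 9,975.6979 × 0.0001 = 4.852421.

¥4.85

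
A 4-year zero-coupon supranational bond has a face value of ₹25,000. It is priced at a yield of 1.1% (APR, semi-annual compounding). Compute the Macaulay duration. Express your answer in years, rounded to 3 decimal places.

4.000 years

A zero-coupon bond has a single cash flow at maturity, so its Macaulay duration equals its maturity: 4 years.
(Equivalently: 8 semi-annual periods ÷ 2 = 4 years.)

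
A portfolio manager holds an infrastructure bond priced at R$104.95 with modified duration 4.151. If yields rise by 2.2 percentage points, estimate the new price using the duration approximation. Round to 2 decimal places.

R$95.37

Duration approximation: ΔP/P ≈ -D_mod · Δy = -4.151 × (+0.022) = -0.091322.
New price ≈ 104.95 × (1 - 0.091322) = 95.3657561.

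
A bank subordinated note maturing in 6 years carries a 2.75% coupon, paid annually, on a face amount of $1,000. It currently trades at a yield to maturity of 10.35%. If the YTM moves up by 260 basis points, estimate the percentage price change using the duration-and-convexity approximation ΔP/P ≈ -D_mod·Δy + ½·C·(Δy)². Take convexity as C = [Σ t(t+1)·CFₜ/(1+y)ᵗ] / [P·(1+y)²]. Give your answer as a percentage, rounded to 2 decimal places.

With y = 0.1035:
  t   CF        PV=CF/(1+0.1035)^t    t·PV        t(t+1)·PV
  1        27.50        24.9207        24.9207          49.8414
  2        27.50        22.5833        45.1667         135.5000
  3        27.50        20.4652        61.3956         245.5822
  4        27.50        18.5457        74.1828         370.9141
  5        27.50        16.8063        84.0313         504.1877
  6     1,027.50       569.0466     3,414.2794      23,899.9557
  Σ                    672.3678     3,703.9764      25,205.9811
P = 672.3678; D_Mac = 5.50885 yrs; D_mod = 4.99217 yrs; C = 30.78591.
Duration effect: -4.99217 × (+0.026) = -0.129796
Convexity effect: 0.5 × 30.78591 × (0.026)² = +0.0104056
ΔP/P ≈ -0.129796 + 0.0104056 = -0.119391 = -11.9391%.

-11.94%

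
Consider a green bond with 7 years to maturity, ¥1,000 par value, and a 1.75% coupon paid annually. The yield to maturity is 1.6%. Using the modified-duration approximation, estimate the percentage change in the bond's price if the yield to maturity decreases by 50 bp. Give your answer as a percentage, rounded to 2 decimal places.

+3.27%

Periodic yield y = 0.016. Modified duration first:
  t   CF        PV=CF/(1+0.016)^t    t·PV
  1        17.50        17.2244        17.2244
  2        17.50        16.9532        33.9063
  3        17.50        16.6862        50.0585
  4        17.50        16.4234        65.6936
  5        17.50        16.1648        80.8238
  6        17.50        15.9102        95.4612
  7     1,017.50       910.4969     6,373.4782
  Σ                  1,009.8590     6,716.6461
P = 1,009.8590; D_Mac = 6.65107 yrs; D_mod = 6.65107/(1+0.016) = 6.54633 yrs.
ΔP/P ≈ -D_mod · Δy = -6.54633 × (-0.005) = +0.032732 = +3.2732%.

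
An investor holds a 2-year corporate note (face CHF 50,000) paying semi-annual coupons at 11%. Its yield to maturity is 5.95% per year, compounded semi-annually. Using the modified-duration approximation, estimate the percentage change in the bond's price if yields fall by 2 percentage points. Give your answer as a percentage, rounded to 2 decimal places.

Periodic yield y = 0.02975. Modified duration first:
  t   CF        PV=CF/(1+0.02975)^t    t·PV
  1     2,750.00     2,670.5511     2,670.5511
  2     2,750.00     2,593.3975     5,186.7951
  3     2,750.00     2,518.4730     7,555.4189
  4    52,750.00    46,913.2220   187,652.8881
  Σ                 54,695.6436   203,065.6531
P = 54,695.6436; D_Mac = 3.71265 half-year periods = 1.85632 yrs; D_mod = 1.85632/(1+0.02975) = 1.80269 yrs.
ΔP/P ≈ -D_mod · Δy = -1.80269 × (-0.02) = +0.036054 = +3.6054%.

+3.61%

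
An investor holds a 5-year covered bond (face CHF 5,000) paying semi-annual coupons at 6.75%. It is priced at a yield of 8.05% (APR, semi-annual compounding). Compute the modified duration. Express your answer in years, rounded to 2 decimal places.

4.14 years

Periodic yield y = 0.04025. First find Macaulay duration:
  t   CF        PV=CF/(1+0.04025)^t    t·PV
  1       168.75       162.2206       162.2206
  2       168.75       155.9439       311.8878
  3       168.75       149.9100       449.7300
  4       168.75       144.1096       576.4384
  5       168.75       138.5336       692.6681
  6       168.75       133.1734       799.0403
  7       168.75       128.0206       896.1439
  8       168.75       123.0671       984.5368
  9       168.75       118.3053     1,064.7478
  10    5,168.75     3,483.4396    34,834.3958
  Σ                  4,736.7236    40,771.8095
P = 4,736.7236; Macaulay duration = 40,771.8095 / 4,736.7236 = 8.60760 half-year periods = 4.30380 years.
Modified duration = D_Mac / (1 + y) = 4.30380 / 1.04025 = 4.13727 years.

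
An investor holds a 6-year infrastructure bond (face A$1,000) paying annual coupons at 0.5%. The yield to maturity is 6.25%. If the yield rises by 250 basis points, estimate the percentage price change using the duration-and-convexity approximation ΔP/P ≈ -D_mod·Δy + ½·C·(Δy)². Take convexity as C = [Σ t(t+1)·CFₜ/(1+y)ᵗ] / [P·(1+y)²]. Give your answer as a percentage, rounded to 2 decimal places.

With y = 0.0625:
  t   CF        PV=CF/(1+0.0625)^t    t·PV        t(t+1)·PV
  1         5.00         4.7059         4.7059           9.4118
  2         5.00         4.4291         8.8581          26.5744
  3         5.00         4.1685        12.5056          50.0224
  4         5.00         3.9233        15.6933          78.4665
  5         5.00         3.6925        18.4627         110.7762
  6     1,005.00       698.5418     4,191.2511      29,338.7577
  Σ                    719.4612     4,251.4767      29,614.0089
P = 719.4612; D_Mac = 5.90925 yrs; D_mod = 5.56165 yrs; C = 36.46128.
Duration effect: -5.56165 × (+0.025) = -0.139041
Convexity effect: 0.5 × 36.46128 × (0.025)² = +0.0113942
ΔP/P ≈ -0.139041 + 0.0113942 = -0.127647 = -12.7647%.

-12.76%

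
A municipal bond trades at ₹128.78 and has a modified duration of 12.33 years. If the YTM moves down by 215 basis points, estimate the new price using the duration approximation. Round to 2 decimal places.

Duration approximation: ΔP/P ≈ -D_mod · Δy = -12.33 × (-0.0215) = +0.265095.
New price ≈ 128.78 × (1 + 0.265095) = 162.9189341.

₹162.92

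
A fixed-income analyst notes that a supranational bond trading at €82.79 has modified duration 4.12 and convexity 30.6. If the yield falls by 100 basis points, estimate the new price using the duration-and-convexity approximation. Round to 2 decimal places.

€86.33

Duration effect: -D_mod·Δy = -4.12 × (-0.01) = +0.041200
Convexity effect: ½·C·(Δy)² = 0.5 × 30.6 × (-0.01)² = +0.0015300
ΔP/P ≈ +0.041200 + 0.0015300 = +0.042730
New price ≈ 82.79 × (1 + 0.042730) = 86.3276167.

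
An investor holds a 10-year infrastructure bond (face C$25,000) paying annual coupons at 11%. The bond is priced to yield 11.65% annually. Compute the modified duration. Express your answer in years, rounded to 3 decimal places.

Periodic yield y = 0.1165. First find Macaulay duration:
  t   CF        PV=CF/(1+0.1165)^t    t·PV
  1     2,750.00     2,463.0542     2,463.0542
  2     2,750.00     2,206.0494     4,412.0989
  3     2,750.00     1,975.8616     5,927.5847
  4     2,750.00     1,769.6924     7,078.7696
  5     2,750.00     1,585.0357     7,925.1787
  6     2,750.00     1,419.6469     8,517.8812
  7     2,750.00     1,271.5153     8,900.6073
  8     2,750.00     1,138.8404     9,110.7234
  9     2,750.00     1,020.0093     9,180.0840
  10   27,750.00     9,218.8280    92,188.2802
  Σ                 24,068.5333   155,704.2622
P = 24,068.5333; Macaulay duration = 155,704.2622 / 24,068.5333 = 6.46920 years.
Modified duration = D_Mac / (1 + y) = 6.46920 / 1.1165 = 5.79418 years.

5.794 years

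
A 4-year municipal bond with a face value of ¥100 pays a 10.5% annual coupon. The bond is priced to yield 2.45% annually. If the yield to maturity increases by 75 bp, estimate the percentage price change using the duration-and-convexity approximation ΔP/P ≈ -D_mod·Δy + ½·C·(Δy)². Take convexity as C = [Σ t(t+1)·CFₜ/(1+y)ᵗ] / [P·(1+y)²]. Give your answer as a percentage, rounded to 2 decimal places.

-2.54%

With y = 0.0245:
  t   CF        PV=CF/(1+0.0245)^t    t·PV        t(t+1)·PV
  1        10.50        10.2489        10.2489          20.4978
  2        10.50        10.0038        20.0076          60.0229
  3        10.50         9.7646        29.2937         117.1749
  4       110.50       100.3031       401.2125       2,006.0623
  Σ                    130.3204       460.7627       2,203.7579
P = 130.3204; D_Mac = 3.53561 yrs; D_mod = 3.45106 yrs; C = 16.11119.
Duration effect: -3.45106 × (+0.0075) = -0.025883
Convexity effect: 0.5 × 16.11119 × (0.0075)² = +0.0004531
ΔP/P ≈ -0.025883 + 0.0004531 = -0.025430 = -2.5430%.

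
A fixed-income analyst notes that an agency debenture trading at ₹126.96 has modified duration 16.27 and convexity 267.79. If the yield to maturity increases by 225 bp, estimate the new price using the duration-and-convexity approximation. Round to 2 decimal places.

Duration effect: -D_mod·Δy = -16.27 × (+0.0225) = -0.366075
Convexity effect: ½·C·(Δy)² = 0.5 × 267.79 × (0.0225)² = +0.06778434375
ΔP/P ≈ -0.366075 + 0.06778434375 = -0.29829065625
New price ≈ 126.96 × (1 - 0.29829065625) = 89.0890182825.

₹89.09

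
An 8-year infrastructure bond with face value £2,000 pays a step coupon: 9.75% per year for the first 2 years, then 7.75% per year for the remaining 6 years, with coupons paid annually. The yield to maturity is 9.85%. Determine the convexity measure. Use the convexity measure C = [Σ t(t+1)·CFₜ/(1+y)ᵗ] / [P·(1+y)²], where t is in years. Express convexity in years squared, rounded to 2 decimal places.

40.06

With y = 0.0985:
  t   CF        PV=CF/(1+0.0985)^t    t·PV        t(t+1)·PV
  1       195.00       177.5148       177.5148         355.0296
  2       195.00       161.5974       323.1949         969.5847
  3       155.00       116.9315       350.7945       1,403.1780
  4       155.00       106.4465       425.7861       2,128.9303
  5       155.00        96.9017       484.5085       2,907.0510
  6       155.00        88.2127       529.2765       3,704.9352
  7       155.00        80.3029       562.1204       4,496.9628
  8     2,155.00     1,016.3582     8,130.8654      73,177.7886
  Σ                  1,844.2658    10,984.0609      89,143.4601
P = 1,844.2658.
Convexity = Σ t(t+1)·PV / [P·(1+y)²] = 89,143.4601 / (1,844.2658 × 1.206702) = 40.05584.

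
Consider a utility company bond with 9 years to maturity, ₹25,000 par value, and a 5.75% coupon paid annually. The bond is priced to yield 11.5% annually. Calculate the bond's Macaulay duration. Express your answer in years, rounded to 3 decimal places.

Periodic yield y = 0.115. Discount each cash flow and weight by its year:
  t   CF        PV=CF/(1+0.115)^t    t·PV
  1     1,437.50     1,289.2377     1,289.2377
  2     1,437.50     1,156.2670     2,312.5339
  3     1,437.50     1,037.0107     3,111.0322
  4     1,437.50       930.0545     3,720.2179
  5     1,437.50       834.1296     4,170.6478
  6     1,437.50       748.0983     4,488.5896
  7     1,437.50       670.9402     4,696.5811
  8     1,437.50       601.7400     4,813.9204
  9    26,437.50     9,925.3671    89,328.3038
  Σ                 17,192.8450   117,931.0644
Price P = Σ PV = 17,192.8450.
Macaulay duration = Σ(t·PV) / P = 117,931.0644 / 17,192.8450 = 6.85931 years.

6.859 years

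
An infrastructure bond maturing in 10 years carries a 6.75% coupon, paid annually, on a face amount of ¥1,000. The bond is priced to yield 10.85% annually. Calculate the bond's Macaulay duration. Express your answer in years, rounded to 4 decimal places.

7.1808 years

Periodic yield y = 0.1085. Discount each cash flow and weight by its year:
  t   CF        PV=CF/(1+0.1085)^t    t·PV
  1        67.50        60.8931        60.8931
  2        67.50        54.9329       109.8658
  3        67.50        49.5560       148.6681
  4        67.50        44.7055       178.8220
  5        67.50        40.3297       201.6486
  6        67.50        36.3823       218.2935
  7        67.50        32.8212       229.7481
  8        67.50        29.6086       236.8690
  9        67.50        26.7105       240.3948
  10    1,067.50       381.0754     3,810.7540
  Σ                    757.0152     5,435.9570
Price P = Σ PV = 757.0152.
Macaulay duration = Σ(t·PV) / P = 5,435.9570 / 757.0152 = 7.18078 years.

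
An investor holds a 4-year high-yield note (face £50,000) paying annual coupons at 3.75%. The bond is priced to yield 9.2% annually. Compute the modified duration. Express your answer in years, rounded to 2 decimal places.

3.45 years

Periodic yield y = 0.092. First find Macaulay duration:
  t   CF        PV=CF/(1+0.092)^t    t·PV
  1     1,875.00     1,717.0330     1,717.0330
  2     1,875.00     1,572.3745     3,144.7490
  3     1,875.00     1,439.9034     4,319.7102
  4    51,875.00    36,481.0690   145,924.2761
  Σ                 41,210.3799   155,105.7683
P = 41,210.3799; Macaulay duration = 155,105.7683 / 41,210.3799 = 3.76375 years.
Modified duration = D_Mac / (1 + y) = 3.76375 / 1.092 = 3.44666 years.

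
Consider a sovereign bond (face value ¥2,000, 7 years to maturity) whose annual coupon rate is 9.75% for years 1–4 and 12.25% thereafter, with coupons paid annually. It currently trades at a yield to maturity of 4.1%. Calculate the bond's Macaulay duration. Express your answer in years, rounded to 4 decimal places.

5.6374 years

Periodic yield y = 0.041. Discount each cash flow and weight by its year:
  t   CF        PV=CF/(1+0.041)^t    t·PV
  1       195.00       187.3199       187.3199
  2       195.00       179.9423       359.8845
  3       195.00       172.8552       518.5656
  4       195.00       166.0473       664.1890
  5       245.00       200.4068     1,002.0340
  6       245.00       192.5137     1,155.0824
  7     2,245.00     1,694.5767    11,862.0371
  Σ                  2,793.6618    15,749.1124
Price P = Σ PV = 2,793.6618.
Macaulay duration = Σ(t·PV) / P = 15,749.1124 / 2,793.6618 = 5.63744 years.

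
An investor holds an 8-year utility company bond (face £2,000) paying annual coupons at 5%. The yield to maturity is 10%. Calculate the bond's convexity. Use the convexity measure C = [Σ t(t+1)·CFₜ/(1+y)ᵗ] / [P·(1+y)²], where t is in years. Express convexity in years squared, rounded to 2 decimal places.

45.42

With y = 0.1:
  t   CF        PV=CF/(1+0.1)^t    t·PV        t(t+1)·PV
  1       100.00        90.9091        90.9091         181.8182
  2       100.00        82.6446       165.2893         495.8678
  3       100.00        75.1315       225.3944         901.5778
  4       100.00        68.3013       273.2054       1,366.0269
  5       100.00        62.0921       310.4607       1,862.7640
  6       100.00        56.4474       338.6844       2,370.7905
  7       100.00        51.3158       359.2107       2,873.6855
  8     2,100.00       979.6655     7,837.3240      70,535.9159
  Σ                  1,466.5074     9,600.4779      80,588.4464
P = 1,466.5074.
Convexity = Σ t(t+1)·PV / [P·(1+y)²] = 80,588.4464 / (1,466.5074 × 1.210000) = 45.41540.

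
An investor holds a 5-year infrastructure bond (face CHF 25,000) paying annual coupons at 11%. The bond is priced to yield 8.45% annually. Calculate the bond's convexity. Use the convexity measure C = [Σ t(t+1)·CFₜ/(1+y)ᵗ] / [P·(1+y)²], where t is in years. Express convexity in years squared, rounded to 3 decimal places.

19.766

With y = 0.0845:
  t   CF        PV=CF/(1+0.0845)^t    t·PV        t(t+1)·PV
  1     2,750.00     2,535.7308     2,535.7308       5,071.4615
  2     2,750.00     2,338.1565     4,676.3131      14,028.9392
  3     2,750.00     2,155.9765     6,467.9295      25,871.7181
  4     2,750.00     1,987.9912     7,951.9650      39,759.8250
  5    27,750.00    18,497.5924    92,487.9621     554,927.7724
  Σ                 27,515.4474   114,119.9004     639,659.7161
P = 27,515.4474.
Convexity = Σ t(t+1)·PV / [P·(1+y)²] = 639,659.7161 / (27,515.4474 × 1.176140) = 19.76575.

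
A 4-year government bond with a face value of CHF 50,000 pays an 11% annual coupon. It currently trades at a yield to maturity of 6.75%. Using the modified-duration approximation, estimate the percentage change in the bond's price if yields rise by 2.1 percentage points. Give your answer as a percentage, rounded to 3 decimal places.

Periodic yield y = 0.0675. Modified duration first:
  t   CF        PV=CF/(1+0.0675)^t    t·PV
  1     5,500.00     5,152.2248     5,152.2248
  2     5,500.00     4,826.4401     9,652.8802
  3     5,500.00     4,521.2554    13,563.7661
  4    55,500.00    42,738.7138   170,954.8553
  Σ                 57,238.6341   199,323.7265
P = 57,238.6341; D_Mac = 3.48233 yrs; D_mod = 3.48233/(1+0.0675) = 3.26213 yrs.
ΔP/P ≈ -D_mod · Δy = -3.26213 × (+0.021) = -0.068505 = -6.8505%.

-6.850%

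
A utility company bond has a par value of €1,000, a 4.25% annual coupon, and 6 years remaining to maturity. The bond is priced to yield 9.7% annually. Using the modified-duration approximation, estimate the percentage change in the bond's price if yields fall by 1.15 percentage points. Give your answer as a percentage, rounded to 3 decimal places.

+5.577%

Periodic yield y = 0.097. Modified duration first:
  t   CF        PV=CF/(1+0.097)^t    t·PV
  1        42.50        38.7420        38.7420
  2        42.50        35.3163        70.6327
  3        42.50        32.1936        96.5807
  4        42.50        29.3469       117.3877
  5        42.50        26.7520       133.7599
  6     1,042.50       598.1861     3,589.1164
  Σ                    760.5369     4,046.2193
P = 760.5369; D_Mac = 5.32021 yrs; D_mod = 5.32021/(1+0.097) = 4.84979 yrs.
ΔP/P ≈ -D_mod · Δy = -4.84979 × (-0.0115) = +0.055773 = +5.5773%.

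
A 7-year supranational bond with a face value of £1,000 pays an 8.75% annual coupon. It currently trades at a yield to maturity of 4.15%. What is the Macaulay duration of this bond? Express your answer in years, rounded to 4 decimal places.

Periodic yield y = 0.0415. Discount each cash flow and weight by its year:
  t   CF        PV=CF/(1+0.0415)^t    t·PV
  1        87.50        84.0134        84.0134
  2        87.50        80.6658       161.3316
  3        87.50        77.4516       232.3547
  4        87.50        74.3654       297.4616
  5        87.50        71.4022       357.0111
  6        87.50        68.5571       411.3426
  7     1,087.50       818.1150     5,726.8049
  Σ                  1,274.5705     7,270.3199
Price P = Σ PV = 1,274.5705.
Macaulay duration = Σ(t·PV) / P = 7,270.3199 / 1,274.5705 = 5.70413 years.

5.7041 years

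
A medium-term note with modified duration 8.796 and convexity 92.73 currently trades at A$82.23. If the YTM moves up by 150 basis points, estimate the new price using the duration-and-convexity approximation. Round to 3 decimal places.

A$72.238

Duration effect: -D_mod·Δy = -8.796 × (+0.015) = -0.131940
Convexity effect: ½·C·(Δy)² = 0.5 × 92.73 × (0.015)² = +0.010432125
ΔP/P ≈ -0.131940 + 0.010432125 = -0.121507875
New price ≈ 82.23 × (1 - 0.121507875) = 72.23840743875.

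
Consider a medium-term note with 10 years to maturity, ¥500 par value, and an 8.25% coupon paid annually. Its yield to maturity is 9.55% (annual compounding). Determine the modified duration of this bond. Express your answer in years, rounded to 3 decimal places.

Periodic yield y = 0.0955. First find Macaulay duration:
  t   CF        PV=CF/(1+0.0955)^t    t·PV
  1        41.25        37.6540        37.6540
  2        41.25        34.3716        68.7431
  3        41.25        31.3752        94.1257
  4        41.25        28.6401       114.5604
  5        41.25        26.1434       130.7170
  6        41.25        23.8644       143.1861
  7        41.25        21.7840       152.4879
  8        41.25        19.8850       159.0797
  9        41.25        18.1515       163.3635
  10      541.25       217.4073     2,174.0728
  Σ                    459.2764     3,237.9903
P = 459.2764; Macaulay duration = 3,237.9903 / 459.2764 = 7.05020 years.
Modified duration = D_Mac / (1 + y) = 7.05020 / 1.0955 = 6.43560 years.

6.436 years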